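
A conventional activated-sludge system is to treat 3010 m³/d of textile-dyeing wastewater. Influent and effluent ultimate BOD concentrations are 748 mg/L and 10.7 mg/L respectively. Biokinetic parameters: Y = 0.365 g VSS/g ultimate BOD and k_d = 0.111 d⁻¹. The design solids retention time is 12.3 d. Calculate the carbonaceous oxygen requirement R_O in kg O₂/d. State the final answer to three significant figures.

The observed yield is Y_obs = Y/(1 + k_d·θ_c) = 0.365 / (1 + 0.111 × 12.3) = 0.365 / 2.365 = 0.1543 g VSS per g ultimate BOD removed.
Mass of ultimate BOD removed per day: Q(S₀ − S) = 3010 × 737.3 g/m³ = 2219 kg/d.
Biomass synthesised: P_X = Y_obs × 2219 = 342.5 kg VSS/d.
R_O = Q·(S₀ − S) − 1.42·P_X = 2219 − 1.42 × 342.5 = 1733 kg O₂/d.

R_O ≈ 1730 kg O₂/d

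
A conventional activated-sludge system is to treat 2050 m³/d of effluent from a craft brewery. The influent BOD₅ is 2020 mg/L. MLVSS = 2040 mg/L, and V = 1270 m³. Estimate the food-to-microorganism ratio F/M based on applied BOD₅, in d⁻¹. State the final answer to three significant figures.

F/M = applied load / biomass = Q·S₀/(V·X) = 2050 × 2020 / (1270 × 2040) = 1.598 d⁻¹.

F/M ≈ 1.60 d⁻¹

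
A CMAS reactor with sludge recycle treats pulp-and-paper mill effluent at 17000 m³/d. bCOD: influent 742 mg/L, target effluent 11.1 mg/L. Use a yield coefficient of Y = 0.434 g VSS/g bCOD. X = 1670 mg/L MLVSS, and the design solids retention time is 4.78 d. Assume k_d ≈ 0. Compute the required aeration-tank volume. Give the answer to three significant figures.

V ≈ 15400 m³

V·X = Y·Q·ΔS·θ_c gives V = 0.434 × 17000 × (742 − 11.1) × 4.78 / 1670 = 15435 m³.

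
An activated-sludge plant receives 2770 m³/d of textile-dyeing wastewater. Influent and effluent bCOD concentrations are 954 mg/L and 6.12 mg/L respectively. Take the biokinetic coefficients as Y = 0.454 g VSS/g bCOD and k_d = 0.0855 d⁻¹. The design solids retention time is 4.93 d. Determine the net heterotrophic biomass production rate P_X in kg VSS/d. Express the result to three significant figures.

P_X ≈ 839 kg VSS/d

Correct the yield for decay: Y_obs = Y/(1 + k_d θ_c) = 0.454 / (1 + 0.0855 × 4.93) = 0.454 / 1.422 = 0.3194.
Mass of bCOD removed per day: Q(S₀ − S) = 2770 × 947.9 g/m³ = 2626 kg/d.
P_X = Y_obs · Q(S₀ − S) = 0.3194 × 2626 = 838.6 kg VSS/d.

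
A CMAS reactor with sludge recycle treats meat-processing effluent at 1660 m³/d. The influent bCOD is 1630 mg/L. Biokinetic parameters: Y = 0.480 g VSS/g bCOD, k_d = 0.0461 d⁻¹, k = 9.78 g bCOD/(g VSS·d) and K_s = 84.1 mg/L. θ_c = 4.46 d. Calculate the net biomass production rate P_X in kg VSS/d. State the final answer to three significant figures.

From the Monod/SRT balance for a CMAS, S = K_s·(1+k_d θ_c)/[θ_c·(Y k − k_d) − 1] = 84.1 × (1 + 0.0461 × 4.46) / [4.46 × (0.480 × 9.78 − 0.0461) − 1] = 101.4 / 19.73 = 5.139 mg/L.
Correct the yield for decay: Y_obs = Y/(1 + k_d θ_c) = 0.480 / (1 + 0.0461 × 4.46) = 0.480 / 1.206 = 0.3981.
ΔS = 1630 − 5.14 = 1625 mg/L, so the substrate removal rate is 1660 × 1625/1000 = 2697 kg bCOD/d.
Net biomass production P_X = Y_obs × Q·(S₀ − S) = 0.3981 × 2697 = 1074 kg VSS/d.

P_X ≈ 1070 kg VSS/d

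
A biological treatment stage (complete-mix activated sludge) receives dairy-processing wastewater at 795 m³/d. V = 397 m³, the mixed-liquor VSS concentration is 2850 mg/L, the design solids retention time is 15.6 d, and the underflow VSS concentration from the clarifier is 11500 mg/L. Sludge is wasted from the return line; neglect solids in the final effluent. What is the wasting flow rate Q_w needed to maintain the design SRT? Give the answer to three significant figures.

Q_w ≈ 6.31 m³/d

θ_c = V·X/(Q_w·X_r) when wasting from the recycle, so Q_w = V·X/(θ_c·X_r) = 397.0 × 2850 / (15.6 × 11500) = 6.307 m³/d.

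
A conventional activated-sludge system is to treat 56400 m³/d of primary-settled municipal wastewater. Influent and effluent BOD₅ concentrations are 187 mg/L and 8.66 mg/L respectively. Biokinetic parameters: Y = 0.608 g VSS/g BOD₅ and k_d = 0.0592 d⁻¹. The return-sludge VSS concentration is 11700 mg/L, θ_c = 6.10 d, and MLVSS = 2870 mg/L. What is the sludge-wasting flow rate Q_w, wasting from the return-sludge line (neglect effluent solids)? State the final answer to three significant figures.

Q_w ≈ 384 m³/d

Rearranging the biomass balance for a CMAS with decay, V = Y·Q·ΔS·θ_c / [X·(1+k_d θ_c)] = 0.608 × 56400 × (187 − 8.66) × 6.10 / [2870 × (1 + 0.0592 × 6.10)] = 3.73×10^7 / 3906 = 9550 m³.
Q_w = (V·X)/(θ_c X_r) = 9550 × 2870 / (6.10 × 11700) = 384.0 m³/d.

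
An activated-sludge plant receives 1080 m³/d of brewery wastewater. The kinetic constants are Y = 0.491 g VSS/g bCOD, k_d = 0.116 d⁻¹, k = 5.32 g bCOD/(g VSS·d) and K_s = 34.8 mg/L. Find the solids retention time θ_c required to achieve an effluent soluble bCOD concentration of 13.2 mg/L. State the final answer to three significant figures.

θ_c ≈ 1.66 d

Specific growth rate at S = 13.2 mg/L: μ = YkS/(K_s+S) = 0.491·5.32·13.2/(34.8+13.2) = 0.7183 d⁻¹.
θ_c = 1/(μ − k_d) = 1/(0.7183 − 0.116) = 1/0.6023 = 1.660 d.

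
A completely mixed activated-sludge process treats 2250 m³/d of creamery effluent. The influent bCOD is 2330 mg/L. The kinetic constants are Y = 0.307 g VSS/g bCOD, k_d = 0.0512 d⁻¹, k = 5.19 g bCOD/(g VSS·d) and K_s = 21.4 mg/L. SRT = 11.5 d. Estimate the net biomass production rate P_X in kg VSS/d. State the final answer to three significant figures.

P_X ≈ 1010 kg VSS/d

For a completely mixed reactor with recycle the Lawrence–McCarty relation gives S = K_s·(1 + k_d·θ_c) / [θ_c·(Y·k − k_d) − 1] = 21.4 × (1 + 0.0512 × 11.5) / [11.5 × (0.307 × 5.19 − 0.0512) − 1] = 34.00 / 16.73 = 2.032 mg/L.
Correct the yield for decay: Y_obs = Y/(1 + k_d θ_c) = 0.307 / (1 + 0.0512 × 11.5) = 0.307 / 1.589 = 0.1932.
Mass of bCOD removed per day: Q(S₀ − S) = 2250 × 2328 g/m³ = 5238 kg/d.
Biomass produced: P_X = Y_obs·Q·ΔS = 0.1932 × 5238 ≈ 1012 kg VSS/d.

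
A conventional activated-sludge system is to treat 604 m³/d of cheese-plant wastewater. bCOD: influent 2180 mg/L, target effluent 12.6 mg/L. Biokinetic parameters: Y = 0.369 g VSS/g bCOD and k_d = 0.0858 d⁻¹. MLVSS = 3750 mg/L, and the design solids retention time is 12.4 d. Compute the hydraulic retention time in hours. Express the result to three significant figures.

τ ≈ 30.8 h

Rearranging the biomass balance for a CMAS with decay, V = Y·Q·ΔS·θ_c / [X·(1+k_d θ_c)] = 0.369 × 604 × (2180 − 12.6) × 12.4 / [3750 × (1 + 0.0858 × 12.4)] = 5.99×10^6 / 7740 = 773.9 m³.
HRT = V/Q = 773.9 m³ / 604 m³·d⁻¹ = 1.281 d × 24 = 30.75 h.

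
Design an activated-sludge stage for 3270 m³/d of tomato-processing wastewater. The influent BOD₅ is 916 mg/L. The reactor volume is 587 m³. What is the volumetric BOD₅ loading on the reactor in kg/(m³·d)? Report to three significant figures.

L_v ≈ 5.10 kg BOD₅/(m³·d)

Applied BOD₅ load per unit volume = Q·S₀/V = (3270 × 916/1000)/587.0 = 5.103 kg BOD₅·m⁻³·d⁻¹.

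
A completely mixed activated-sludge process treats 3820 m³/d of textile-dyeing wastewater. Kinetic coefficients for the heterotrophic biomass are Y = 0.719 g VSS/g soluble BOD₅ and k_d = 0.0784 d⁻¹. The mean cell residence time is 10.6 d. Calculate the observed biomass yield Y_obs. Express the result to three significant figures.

The observed yield is Y_obs = Y/(1 + k_d·θ_c) = 0.719 / (1 + 0.0784 × 10.6) = 0.719 / 1.831 = 0.3927 g VSS per g soluble BOD₅ removed.

Y_obs ≈ 0.393 g VSS/g soluble BOD₅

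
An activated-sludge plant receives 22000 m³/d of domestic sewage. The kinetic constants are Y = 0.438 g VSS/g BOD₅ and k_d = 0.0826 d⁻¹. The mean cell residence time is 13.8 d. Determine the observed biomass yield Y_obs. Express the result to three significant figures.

Y_obs ≈ 0.205 g VSS/g BOD₅

Y_obs = Y / (1 + k_d θ_c) = 0.438 / (1 + 0.0826 × 13.8) = 0.438 / 2.140 = 0.2047.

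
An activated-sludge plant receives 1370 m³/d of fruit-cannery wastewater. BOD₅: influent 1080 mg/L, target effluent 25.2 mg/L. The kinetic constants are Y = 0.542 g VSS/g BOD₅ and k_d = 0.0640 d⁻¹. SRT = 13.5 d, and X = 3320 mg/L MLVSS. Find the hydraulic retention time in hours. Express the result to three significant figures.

τ ≈ 29.9 h

Steady-state biomass mass balance: V·X·(1 + k_d·θ_c) = Y·Q·(S₀ − S)·θ_c, so V = 0.542 × 1370 × (1080 − 25.2) × 13.5 / [3320 × (1 + 0.0640 × 13.5)] = 1.06×10^7 / 6188 = 1709 m³.
τ = V/Q = 1709/1370 = 1.247 d, or 29.93 h.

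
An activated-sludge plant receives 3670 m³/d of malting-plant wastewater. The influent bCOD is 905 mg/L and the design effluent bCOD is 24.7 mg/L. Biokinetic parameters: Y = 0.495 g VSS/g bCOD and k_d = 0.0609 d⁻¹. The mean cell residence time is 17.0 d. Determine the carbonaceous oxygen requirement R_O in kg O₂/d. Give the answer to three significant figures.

R_O ≈ 2110 kg O₂/d

Y_obs = Y / (1 + k_d θ_c) = 0.495 / (1 + 0.0609 × 17.0) = 0.495 / 2.035 = 0.2432.
Mass of bCOD removed per day: Q(S₀ − S) = 3670 × 880.3 g/m³ = 3231 kg/d.
P_X = Y_obs·Q·(S₀ − S) = 0.2432 × 3231 = 785.7 kg VSS/d.
R_O = Q·(S₀ − S) − 1.42·P_X = 3231 − 1.42 × 785.7 = 2115 kg O₂/d.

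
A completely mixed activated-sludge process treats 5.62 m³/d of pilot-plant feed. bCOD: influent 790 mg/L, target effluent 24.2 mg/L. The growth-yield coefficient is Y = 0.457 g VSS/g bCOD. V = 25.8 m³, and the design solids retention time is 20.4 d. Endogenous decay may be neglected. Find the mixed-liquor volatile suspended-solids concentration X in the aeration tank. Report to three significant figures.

X = Y·Q·ΔS·θ_c / V = 0.457 × 5.62 × (790 − 24.2) × 20.4 / 25.8 = 1555 mg/L.

X ≈ 1560 mg/L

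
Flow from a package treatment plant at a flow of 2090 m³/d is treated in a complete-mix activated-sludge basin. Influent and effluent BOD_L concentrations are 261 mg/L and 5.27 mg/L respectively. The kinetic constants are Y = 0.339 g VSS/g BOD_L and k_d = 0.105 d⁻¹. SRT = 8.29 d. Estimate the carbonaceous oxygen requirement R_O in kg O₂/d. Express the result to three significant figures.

The observed yield is Y_obs = Y/(1 + k_d·θ_c) = 0.339 / (1 + 0.105 × 8.29) = 0.339 / 1.870 = 0.1812 g VSS per g BOD_L removed.
Q·(S₀ − S) = 2090 × (261 − 5.27) × 10⁻³ = 534.5 kg/d removed.
P_X = Y_obs·Q·(S₀ − S) = 0.1812 × 534.5 = 96.87 kg VSS/d.
Carbonaceous O₂ demand = substrate oxidised − cell-mass equivalent = 534.5 − 1.42 × 96.87 = 396.9 kg O₂/d.

R_O ≈ 397 kg O₂/d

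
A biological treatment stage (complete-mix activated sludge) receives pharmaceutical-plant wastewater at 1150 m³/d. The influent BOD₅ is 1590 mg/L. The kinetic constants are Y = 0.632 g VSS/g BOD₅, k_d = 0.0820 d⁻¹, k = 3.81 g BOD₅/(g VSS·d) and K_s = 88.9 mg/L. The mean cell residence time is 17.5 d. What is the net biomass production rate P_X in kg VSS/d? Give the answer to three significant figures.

Effluent substrate depends only on kinetics and SRT: S = K_s(1 + k_d θ_c) / [θ_c(Yk − k_d) − 1] = 88.9 × (1 + 0.0820 × 17.5) / [17.5 × (0.632 × 3.81 − 0.0820) − 1] = 216.5 / 39.70 = 5.452 mg/L.
Correct the yield for decay: Y_obs = Y/(1 + k_d θ_c) = 0.632 / (1 + 0.0820 × 17.5) = 0.632 / 2.435 = 0.2595.
ΔS = 1590 − 5.45 = 1585 mg/L, so the substrate removal rate is 1150 × 1585/1000 = 1822 kg BOD₅/d.
Biomass produced: P_X = Y_obs·Q·ΔS = 0.2595 × 1822 ≈ 473.0 kg VSS/d.

P_X ≈ 473 kg VSS/d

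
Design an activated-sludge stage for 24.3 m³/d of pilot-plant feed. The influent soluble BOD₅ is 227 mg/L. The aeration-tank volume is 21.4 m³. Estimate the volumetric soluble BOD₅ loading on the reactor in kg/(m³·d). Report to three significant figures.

L_v = Q S₀ / V = 24.3 × 227 × 10⁻³ / 21.40 = 0.2578 kg/(m³·d).

L_v ≈ 0.258 kg soluble BOD₅/(m³·d)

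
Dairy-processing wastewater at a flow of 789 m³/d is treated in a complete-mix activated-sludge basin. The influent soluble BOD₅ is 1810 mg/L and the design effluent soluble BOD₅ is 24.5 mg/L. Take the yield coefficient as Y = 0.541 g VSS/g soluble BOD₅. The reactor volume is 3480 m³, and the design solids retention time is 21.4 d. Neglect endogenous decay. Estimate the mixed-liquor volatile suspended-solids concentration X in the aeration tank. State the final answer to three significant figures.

X ≈ 4690 mg/L

X = Y·Q·ΔS·θ_c / V = 0.541 × 789 × (1810 − 24.5) × 21.4 / 3480 = 4687 mg/L.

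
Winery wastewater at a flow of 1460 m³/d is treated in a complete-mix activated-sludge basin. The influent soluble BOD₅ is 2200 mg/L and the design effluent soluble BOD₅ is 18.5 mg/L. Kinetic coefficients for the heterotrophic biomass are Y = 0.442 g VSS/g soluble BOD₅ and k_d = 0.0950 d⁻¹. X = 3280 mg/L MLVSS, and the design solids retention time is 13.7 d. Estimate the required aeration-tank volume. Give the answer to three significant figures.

V ≈ 2550 m³

From the SRT design equation V = Y Q (S₀−S) θ_c / [X (1 + k_d θ_c)] = 0.442 × 1460 × (2200 − 18.5) × 13.7 / [3280 × (1 + 0.0950 × 13.7)] = 1.93×10^7 / 7549 = 2555 m³.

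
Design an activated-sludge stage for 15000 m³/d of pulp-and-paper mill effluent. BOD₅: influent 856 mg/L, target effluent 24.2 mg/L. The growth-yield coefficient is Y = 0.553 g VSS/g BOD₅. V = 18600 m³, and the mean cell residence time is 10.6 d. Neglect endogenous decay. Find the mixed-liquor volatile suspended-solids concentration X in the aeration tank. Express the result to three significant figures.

X ≈ 3930 mg/L

X = Y·Q·ΔS·θ_c / V = 0.553 × 15000 × (856 − 24.2) × 10.6 / 18600 = 3932 mg/L.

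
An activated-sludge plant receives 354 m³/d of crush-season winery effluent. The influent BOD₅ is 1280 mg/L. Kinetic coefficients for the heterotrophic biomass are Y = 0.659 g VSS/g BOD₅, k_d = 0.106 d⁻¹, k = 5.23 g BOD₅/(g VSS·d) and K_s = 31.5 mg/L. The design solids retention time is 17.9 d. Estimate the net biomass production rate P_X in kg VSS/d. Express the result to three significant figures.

P_X ≈ 103 kg VSS/d

For a completely mixed reactor with recycle the Lawrence–McCarty relation gives S = K_s·(1 + k_d·θ_c) / [θ_c·(Y·k − k_d) − 1] = 31.5 × (1 + 0.106 × 17.9) / [17.9 × (0.659 × 5.23 − 0.106) − 1] = 91.27 / 58.80 = 1.552 mg/L.
Y_obs = Y / (1 + k_d θ_c) = 0.659 / (1 + 0.106 × 17.9) = 0.659 / 2.897 = 0.2274.
ΔS = 1280 − 1.55 = 1278 mg/L, so the substrate removal rate is 354 × 1278/1000 = 452.6 kg BOD₅/d.
Net biomass production P_X = Y_obs × Q·(S₀ − S) = 0.2274 × 452.6 = 102.9 kg VSS/d.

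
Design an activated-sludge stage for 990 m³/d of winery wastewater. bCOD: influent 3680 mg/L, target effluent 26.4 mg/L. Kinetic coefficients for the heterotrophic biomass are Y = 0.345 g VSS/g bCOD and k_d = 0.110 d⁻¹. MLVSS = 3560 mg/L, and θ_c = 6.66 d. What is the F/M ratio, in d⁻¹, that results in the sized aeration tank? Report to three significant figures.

F/M ≈ 0.760 d⁻¹

Steady-state biomass mass balance: V·X·(1 + k_d·θ_c) = Y·Q·(S₀ − S)·θ_c, so V = 0.345 × 990 × (3680 − 26.4) × 6.66 / [3560 × (1 + 0.110 × 6.66)] = 8.31×10^6 / 6168 = 1347 m³.
F/M = Q·S₀ / (V·X) = 990 × 3680 / (1347 × 3560) = 0.7595 g bCOD·(g VSS·d)⁻¹.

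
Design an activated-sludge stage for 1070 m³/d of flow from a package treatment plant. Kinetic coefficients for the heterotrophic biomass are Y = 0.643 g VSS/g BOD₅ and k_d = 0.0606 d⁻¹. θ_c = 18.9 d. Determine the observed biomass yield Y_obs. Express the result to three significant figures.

Y_obs ≈ 0.300 g VSS/g BOD₅

Correct the yield for decay: Y_obs = Y/(1 + k_d θ_c) = 0.643 / (1 + 0.0606 × 18.9) = 0.643 / 2.145 = 0.2997.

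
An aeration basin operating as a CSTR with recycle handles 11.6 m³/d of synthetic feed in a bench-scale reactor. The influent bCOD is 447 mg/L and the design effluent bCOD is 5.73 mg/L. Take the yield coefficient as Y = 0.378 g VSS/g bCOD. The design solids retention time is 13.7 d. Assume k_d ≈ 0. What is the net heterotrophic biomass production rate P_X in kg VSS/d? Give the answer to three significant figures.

P_X ≈ 1.93 kg VSS/d

With endogenous decay neglected, the observed yield equals the true yield: Y_obs = Y = 0.378 g VSS/g bCOD.
ΔS = 447 − 5.73 = 441.3 mg/L, so the substrate removal rate is 11.6 × 441.3/1000 = 5.119 kg bCOD/d.
So the net sludge growth is P_X = 0.3780 × 5.119 = 1.935 kg VSS/d.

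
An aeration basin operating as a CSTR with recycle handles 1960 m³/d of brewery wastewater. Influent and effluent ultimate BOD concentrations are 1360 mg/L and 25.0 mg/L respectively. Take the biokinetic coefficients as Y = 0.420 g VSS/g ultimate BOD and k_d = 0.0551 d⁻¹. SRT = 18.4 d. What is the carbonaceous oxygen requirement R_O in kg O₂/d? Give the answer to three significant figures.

R_O ≈ 1840 kg O₂/d

Correct the yield for decay: Y_obs = Y/(1 + k_d θ_c) = 0.420 / (1 + 0.0551 × 18.4) = 0.420 / 2.014 = 0.2086.
Q·(S₀ − S) = 1960 × (1360 − 25.0) × 10⁻³ = 2617 kg/d removed.
P_X = Y_obs·Q·(S₀ − S) = 0.2086 × 2617 = 545.7 kg VSS/d.
R_O = Q·ΔS − 1.42 P_X = 2617 − 774.9 = 1842 kg O₂/d.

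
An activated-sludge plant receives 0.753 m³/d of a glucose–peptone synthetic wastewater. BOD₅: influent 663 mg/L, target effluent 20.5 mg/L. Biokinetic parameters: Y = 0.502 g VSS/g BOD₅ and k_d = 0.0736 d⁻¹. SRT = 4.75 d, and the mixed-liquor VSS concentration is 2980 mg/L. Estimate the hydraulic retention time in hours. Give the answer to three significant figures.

Rearranging the biomass balance for a CMAS with decay, V = Y·Q·ΔS·θ_c / [X·(1+k_d θ_c)] = 0.502 × 0.753 × (663 − 20.5) × 4.75 / [2980 × (1 + 0.0736 × 4.75)] = 1.15×10^3 / 4022 = 0.2868 m³.
Hydraulic retention time τ = V/Q = 0.2868 / 0.753 = 0.3809 d = 9.142 h.

τ ≈ 9.14 h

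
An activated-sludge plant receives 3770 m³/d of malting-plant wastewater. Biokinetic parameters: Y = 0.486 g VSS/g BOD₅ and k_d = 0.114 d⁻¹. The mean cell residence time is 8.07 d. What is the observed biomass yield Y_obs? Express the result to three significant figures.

Y_obs ≈ 0.253 g VSS/g BOD₅

Observed yield with endogenous decay: Y_obs = Y / (1 + k_d·θ_c) = 0.486 / (1 + 0.114 × 8.07) = 0.486 / 1.920 = 0.2531 g VSS/g BOD₅.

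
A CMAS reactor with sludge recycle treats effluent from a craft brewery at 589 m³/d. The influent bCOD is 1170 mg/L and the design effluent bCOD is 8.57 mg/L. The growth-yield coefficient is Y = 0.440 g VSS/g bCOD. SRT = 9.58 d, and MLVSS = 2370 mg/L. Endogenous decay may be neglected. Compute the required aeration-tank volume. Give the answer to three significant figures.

Biomass mass balance (decay neglected): V·X = Y·Q·(S₀ − S)·θ_c, so V = 0.440 × 589 × (1170 − 8.57) × 9.58 / 2370 = 1217 m³.

V ≈ 1220 m³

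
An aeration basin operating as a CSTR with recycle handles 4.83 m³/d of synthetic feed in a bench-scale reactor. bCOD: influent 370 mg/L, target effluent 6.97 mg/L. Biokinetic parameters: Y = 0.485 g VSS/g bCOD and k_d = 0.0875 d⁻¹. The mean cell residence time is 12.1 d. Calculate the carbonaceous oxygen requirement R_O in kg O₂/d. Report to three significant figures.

R_O ≈ 1.17 kg O₂/d

Y_obs = Y / (1 + k_d θ_c) = 0.485 / (1 + 0.0875 × 12.1) = 0.485 / 2.059 = 0.2356.
Mass of bCOD removed per day: Q(S₀ − S) = 4.83 × 363.0 g/m³ = 1.753 kg/d.
Biomass synthesised: P_X = Y_obs × 1.753 = 0.4131 kg VSS/d.
Carbonaceous O₂ demand = substrate oxidised − cell-mass equivalent = 1.753 − 1.42 × 0.4131 = 1.167 kg O₂/d.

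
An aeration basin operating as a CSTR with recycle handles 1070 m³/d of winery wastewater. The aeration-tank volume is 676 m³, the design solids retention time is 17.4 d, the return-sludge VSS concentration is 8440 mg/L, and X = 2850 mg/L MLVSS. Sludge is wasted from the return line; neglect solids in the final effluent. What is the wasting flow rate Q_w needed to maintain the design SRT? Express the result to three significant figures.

Q_w ≈ 13.1 m³/d

Q_w = (V·X)/(θ_c X_r) = 676.0 × 2850 / (17.4 × 8440) = 13.12 m³/d.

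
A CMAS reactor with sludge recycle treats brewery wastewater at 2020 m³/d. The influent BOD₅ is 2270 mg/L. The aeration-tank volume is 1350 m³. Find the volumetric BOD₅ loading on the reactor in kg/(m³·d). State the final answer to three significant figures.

L_v ≈ 3.40 kg BOD₅/(m³·d)

Applied BOD₅ load per unit volume = Q·S₀/V = (2020 × 2270/1000)/1350 = 3.397 kg BOD₅·m⁻³·d⁻¹.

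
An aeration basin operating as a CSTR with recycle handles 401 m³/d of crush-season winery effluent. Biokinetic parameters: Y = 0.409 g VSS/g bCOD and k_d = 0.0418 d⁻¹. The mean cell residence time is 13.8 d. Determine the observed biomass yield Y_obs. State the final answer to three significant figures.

The observed yield is Y_obs = Y/(1 + k_d·θ_c) = 0.409 / (1 + 0.0418 × 13.8) = 0.409 / 1.577 = 0.2594 g VSS per g bCOD removed.

Y_obs ≈ 0.259 g VSS/g bCOD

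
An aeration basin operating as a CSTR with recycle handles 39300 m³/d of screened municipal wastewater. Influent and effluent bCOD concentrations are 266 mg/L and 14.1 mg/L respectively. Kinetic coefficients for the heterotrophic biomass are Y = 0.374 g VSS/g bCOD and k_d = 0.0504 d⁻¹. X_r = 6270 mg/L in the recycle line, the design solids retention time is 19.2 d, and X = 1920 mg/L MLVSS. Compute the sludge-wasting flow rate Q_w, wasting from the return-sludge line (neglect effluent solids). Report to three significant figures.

From the SRT design equation V = Y Q (S₀−S) θ_c / [X (1 + k_d θ_c)] = 0.374 × 39300 × (266 − 14.1) × 19.2 / [1920 × (1 + 0.0504 × 19.2)] = 7.11×10^7 / 3778 = 18816 m³.
Wasting from the return line (neglecting effluent solids): Q_w = V·X / (θ_c·X_r) = 18816 × 1920 / (19.2 × 6270) = 300.1 m³/d.

Q_w ≈ 300 m³/d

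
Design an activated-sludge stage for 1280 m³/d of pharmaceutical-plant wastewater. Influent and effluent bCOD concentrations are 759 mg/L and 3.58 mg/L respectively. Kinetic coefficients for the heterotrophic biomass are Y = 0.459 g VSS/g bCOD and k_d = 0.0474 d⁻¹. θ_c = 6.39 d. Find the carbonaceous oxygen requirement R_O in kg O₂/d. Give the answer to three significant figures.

The observed yield is Y_obs = Y/(1 + k_d·θ_c) = 0.459 / (1 + 0.0474 × 6.39) = 0.459 / 1.303 = 0.3523 g VSS per g bCOD removed.
Substrate removed = Q·(S₀ − S) = 1280 m³/d × (759 − 3.58) g/m³ = 9.67×10^5 g/d = 966.9 kg/d.
Biomass synthesised: P_X = Y_obs × 966.9 = 340.6 kg VSS/d.
R_O = Q·ΔS − 1.42 P_X = 966.9 − 483.7 = 483.2 kg O₂/d.

R_O ≈ 483 kg O₂/d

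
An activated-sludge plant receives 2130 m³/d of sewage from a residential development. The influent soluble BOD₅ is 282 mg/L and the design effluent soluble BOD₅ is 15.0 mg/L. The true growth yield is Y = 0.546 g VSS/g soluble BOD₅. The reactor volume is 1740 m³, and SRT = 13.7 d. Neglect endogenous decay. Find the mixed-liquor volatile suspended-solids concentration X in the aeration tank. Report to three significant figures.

X = Y·Q·ΔS·θ_c / V = 0.546 × 2130 × (282 − 15.0) × 13.7 / 1740 = 2445 mg/L.

X ≈ 2440 mg/L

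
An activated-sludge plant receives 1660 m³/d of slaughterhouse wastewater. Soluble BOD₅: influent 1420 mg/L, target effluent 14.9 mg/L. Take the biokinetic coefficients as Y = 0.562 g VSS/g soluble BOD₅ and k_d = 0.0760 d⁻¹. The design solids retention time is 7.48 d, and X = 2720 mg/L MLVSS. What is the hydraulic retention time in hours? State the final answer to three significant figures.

Steady-state biomass mass balance: V·X·(1 + k_d·θ_c) = Y·Q·(S₀ − S)·θ_c, so V = 0.562 × 1660 × (1420 − 14.9) × 7.48 / [2720 × (1 + 0.0760 × 7.48)] = 9.81×10^6 / 4266 = 2298 m³.
Hydraulic retention time τ = V/Q = 2298 / 1660 = 1.385 d = 33.23 h.

τ ≈ 33.2 h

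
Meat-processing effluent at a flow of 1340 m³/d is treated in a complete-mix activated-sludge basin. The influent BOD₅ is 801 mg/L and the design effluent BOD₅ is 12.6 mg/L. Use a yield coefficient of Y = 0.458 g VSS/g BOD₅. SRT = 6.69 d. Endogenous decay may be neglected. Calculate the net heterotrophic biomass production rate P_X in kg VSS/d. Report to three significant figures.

P_X ≈ 484 kg VSS/d

Since k_d ≈ 0, Y_obs = Y = 0.458 g VSS/g BOD₅.
Substrate removed = Q·(S₀ − S) = 1340 m³/d × (801 − 12.6) g/m³ = 1.06×10^6 g/d = 1056 kg/d.
Biomass produced: P_X = Y_obs·Q·ΔS = 0.4580 × 1056 ≈ 483.9 kg VSS/d.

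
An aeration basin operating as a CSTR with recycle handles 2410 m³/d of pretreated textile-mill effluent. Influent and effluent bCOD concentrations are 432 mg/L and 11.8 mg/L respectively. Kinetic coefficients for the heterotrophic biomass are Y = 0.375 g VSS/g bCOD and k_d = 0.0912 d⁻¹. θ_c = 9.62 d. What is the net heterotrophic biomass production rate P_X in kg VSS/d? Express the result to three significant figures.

Y_obs = Y / (1 + k_d θ_c) = 0.375 / (1 + 0.0912 × 9.62) = 0.375 / 1.877 = 0.1998.
Q·(S₀ − S) = 2410 × (432 − 11.8) × 10⁻³ = 1013 kg/d removed.
P_X = Y_obs · Q(S₀ − S) = 0.1998 × 1013 = 202.3 kg VSS/d.

P_X ≈ 202 kg VSS/d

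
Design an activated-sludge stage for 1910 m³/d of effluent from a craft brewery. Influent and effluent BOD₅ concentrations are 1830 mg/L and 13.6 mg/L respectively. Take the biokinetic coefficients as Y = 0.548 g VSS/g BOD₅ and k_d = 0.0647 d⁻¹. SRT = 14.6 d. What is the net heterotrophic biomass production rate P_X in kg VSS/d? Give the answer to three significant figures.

P_X ≈ 978 kg VSS/d

Observed yield with endogenous decay: Y_obs = Y / (1 + k_d·θ_c) = 0.548 / (1 + 0.0647 × 14.6) = 0.548 / 1.945 = 0.2818 g VSS/g BOD₅.
ΔS = 1830 − 13.6 = 1816 mg/L, so the substrate removal rate is 1910 × 1816/1000 = 3469 kg BOD₅/d.
P_X = Y_obs · Q(S₀ − S) = 0.2818 × 3469 = 977.7 kg VSS/d.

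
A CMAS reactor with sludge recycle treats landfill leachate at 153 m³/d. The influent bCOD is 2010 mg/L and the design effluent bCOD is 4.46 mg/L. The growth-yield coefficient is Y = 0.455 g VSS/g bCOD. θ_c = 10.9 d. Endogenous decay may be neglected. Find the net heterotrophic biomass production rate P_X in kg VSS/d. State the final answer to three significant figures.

P_X ≈ 140 kg VSS/d

Since k_d ≈ 0, Y_obs = Y = 0.455 g VSS/g bCOD.
ΔS = 2010 − 4.46 = 2006 mg/L, so the substrate removal rate is 153 × 2006/1000 = 306.8 kg bCOD/d.
P_X = Y_obs · Q(S₀ − S) = 0.4550 × 306.8 = 139.6 kg VSS/d.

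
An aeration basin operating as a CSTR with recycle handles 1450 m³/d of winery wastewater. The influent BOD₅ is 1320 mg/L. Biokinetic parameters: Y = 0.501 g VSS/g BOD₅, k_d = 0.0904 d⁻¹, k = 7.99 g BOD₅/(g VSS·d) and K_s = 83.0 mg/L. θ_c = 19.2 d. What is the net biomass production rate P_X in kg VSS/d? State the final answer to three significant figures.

From the Monod/SRT balance for a CMAS, S = K_s·(1+k_d θ_c)/[θ_c·(Y k − k_d) − 1] = 83.0 × (1 + 0.0904 × 19.2) / [19.2 × (0.501 × 7.99 − 0.0904) − 1] = 227.1 / 74.12 = 3.063 mg/L.
The observed yield is Y_obs = Y/(1 + k_d·θ_c) = 0.501 / (1 + 0.0904 × 19.2) = 0.501 / 2.736 = 0.1831 g VSS per g BOD₅ removed.
Substrate removed = Q·(S₀ − S) = 1450 m³/d × (1320 − 3.06) g/m³ = 1.91×10^6 g/d = 1910 kg/d.
P_X = Y_obs · Q(S₀ − S) = 0.1831 × 1910 = 349.7 kg VSS/d.

P_X ≈ 350 kg VSS/d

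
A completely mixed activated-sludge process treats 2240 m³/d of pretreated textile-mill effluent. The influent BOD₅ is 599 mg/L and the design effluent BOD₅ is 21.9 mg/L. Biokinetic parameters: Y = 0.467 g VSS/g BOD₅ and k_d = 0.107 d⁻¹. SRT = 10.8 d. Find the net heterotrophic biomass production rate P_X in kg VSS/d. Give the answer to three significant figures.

P_X ≈ 280 kg VSS/d

The observed yield is Y_obs = Y/(1 + k_d·θ_c) = 0.467 / (1 + 0.107 × 10.8) = 0.467 / 2.156 = 0.2166 g VSS per g BOD₅ removed.
ΔS = 599 − 21.9 = 577.1 mg/L, so the substrate removal rate is 2240 × 577.1/1000 = 1293 kg BOD₅/d.
Net biomass production P_X = Y_obs × Q·(S₀ − S) = 0.2166 × 1293 = 280.1 kg VSS/d.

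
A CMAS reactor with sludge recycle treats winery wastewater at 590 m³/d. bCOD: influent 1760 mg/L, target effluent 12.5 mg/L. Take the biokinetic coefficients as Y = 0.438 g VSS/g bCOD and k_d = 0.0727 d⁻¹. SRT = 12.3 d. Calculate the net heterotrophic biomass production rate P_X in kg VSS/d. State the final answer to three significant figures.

P_X ≈ 238 kg VSS/d

The observed yield is Y_obs = Y/(1 + k_d·θ_c) = 0.438 / (1 + 0.0727 × 12.3) = 0.438 / 1.894 = 0.2312 g VSS per g bCOD removed.
Substrate removed = Q·(S₀ − S) = 590 m³/d × (1760 − 12.5) g/m³ = 1.03×10^6 g/d = 1031 kg/d.
Biomass produced: P_X = Y_obs·Q·ΔS = 0.2312 × 1031 ≈ 238.4 kg VSS/d.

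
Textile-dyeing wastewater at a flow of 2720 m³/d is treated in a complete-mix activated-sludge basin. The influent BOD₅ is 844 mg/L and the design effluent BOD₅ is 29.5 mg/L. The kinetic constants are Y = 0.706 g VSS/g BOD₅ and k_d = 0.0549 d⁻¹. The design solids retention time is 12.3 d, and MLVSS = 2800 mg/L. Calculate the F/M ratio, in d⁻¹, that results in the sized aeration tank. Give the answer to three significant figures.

F/M ≈ 0.200 d⁻¹

Rearranging the biomass balance for a CMAS with decay, V = Y·Q·ΔS·θ_c / [X·(1+k_d θ_c)] = 0.706 × 2720 × (844 − 29.5) × 12.3 / [2800 × (1 + 0.0549 × 12.3)] = 1.92×10^7 / 4691 = 4101 m³.
F/M = Q·S₀ / (V·X) = 2720 × 844 / (4101 × 2800) = 0.1999 g BOD₅·(g VSS·d)⁻¹.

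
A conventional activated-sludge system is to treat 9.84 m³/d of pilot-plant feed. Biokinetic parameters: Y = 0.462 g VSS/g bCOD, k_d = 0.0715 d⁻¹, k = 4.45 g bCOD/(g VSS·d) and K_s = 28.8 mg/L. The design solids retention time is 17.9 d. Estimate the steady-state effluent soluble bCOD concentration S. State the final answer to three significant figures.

From the Monod/SRT balance for a CMAS, S = K_s·(1+k_d θ_c)/[θ_c·(Y k − k_d) − 1] = 28.8 × (1 + 0.0715 × 17.9) / [17.9 × (0.462 × 4.45 − 0.0715) − 1] = 65.66 / 34.52 = 1.902 mg/L.

S ≈ 1.90 mg/L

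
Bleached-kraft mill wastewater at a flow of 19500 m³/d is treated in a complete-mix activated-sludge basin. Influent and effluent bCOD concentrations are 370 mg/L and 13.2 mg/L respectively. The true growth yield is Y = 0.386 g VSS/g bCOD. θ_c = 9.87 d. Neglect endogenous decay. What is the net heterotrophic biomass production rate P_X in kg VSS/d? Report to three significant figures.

P_X ≈ 2690 kg VSS/d

No decay correction is needed, so Y_obs = Y = 0.386.
ΔS = 370 − 13.2 = 356.8 mg/L, so the substrate removal rate is 19500 × 356.8/1000 = 6958 kg bCOD/d.
So the net sludge growth is P_X = 0.3860 × 6958 = 2686 kg VSS/d.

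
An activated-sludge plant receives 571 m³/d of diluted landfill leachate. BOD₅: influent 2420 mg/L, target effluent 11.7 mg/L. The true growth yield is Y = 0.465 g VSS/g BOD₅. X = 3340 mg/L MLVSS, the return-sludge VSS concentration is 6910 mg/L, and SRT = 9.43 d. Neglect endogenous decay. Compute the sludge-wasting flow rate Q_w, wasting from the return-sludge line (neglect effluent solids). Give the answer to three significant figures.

V·X = Y·Q·ΔS·θ_c gives V = 0.465 × 571 × (2420 − 11.7) × 9.43 / 3340 = 1805 m³.
Wasting from the return line (neglecting effluent solids): Q_w = V·X / (θ_c·X_r) = 1805 × 3340 / (9.43 × 6910) = 92.54 m³/d.

Q_w ≈ 92.5 m³/d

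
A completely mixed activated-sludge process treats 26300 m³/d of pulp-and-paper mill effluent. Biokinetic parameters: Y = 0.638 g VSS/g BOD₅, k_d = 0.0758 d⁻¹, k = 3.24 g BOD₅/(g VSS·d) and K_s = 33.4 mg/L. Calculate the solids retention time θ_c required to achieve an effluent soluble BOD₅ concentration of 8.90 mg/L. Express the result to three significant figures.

θ_c ≈ 2.78 d

From 1/θ_c = Y·k·S/(K_s + S) − k_d: Y·k·S/(K_s+S) = 0.638 × 3.24 × 8.90 / (33.4 + 8.90) = 0.4349 d⁻¹.
Then 1/θ_c = μ − k_d = 0.4349 − 0.0758 = 0.3591 d⁻¹, giving θ_c = 2.785 d.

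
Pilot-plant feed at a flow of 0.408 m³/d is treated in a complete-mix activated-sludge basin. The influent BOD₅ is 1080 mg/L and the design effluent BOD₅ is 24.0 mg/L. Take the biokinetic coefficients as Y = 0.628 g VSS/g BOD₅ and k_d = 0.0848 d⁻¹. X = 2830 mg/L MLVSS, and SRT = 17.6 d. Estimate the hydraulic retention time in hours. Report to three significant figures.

Rearranging the biomass balance for a CMAS with decay, V = Y·Q·ΔS·θ_c / [X·(1+k_d θ_c)] = 0.628 × 0.408 × (1080 − 24.0) × 17.6 / [2830 × (1 + 0.0848 × 17.6)] = 4.76×10^3 / 7054 = 0.6751 m³.
Hydraulic retention time τ = V/Q = 0.6751 / 0.408 = 1.655 d = 39.71 h.

τ ≈ 39.7 h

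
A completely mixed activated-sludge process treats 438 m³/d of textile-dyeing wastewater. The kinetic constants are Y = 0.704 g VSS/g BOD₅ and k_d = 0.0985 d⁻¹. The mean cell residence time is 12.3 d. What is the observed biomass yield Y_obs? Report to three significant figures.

The observed yield is Y_obs = Y/(1 + k_d·θ_c) = 0.704 / (1 + 0.0985 × 12.3) = 0.704 / 2.212 = 0.3183 g VSS per g BOD₅ removed.

Y_obs ≈ 0.318 g VSS/g BOD₅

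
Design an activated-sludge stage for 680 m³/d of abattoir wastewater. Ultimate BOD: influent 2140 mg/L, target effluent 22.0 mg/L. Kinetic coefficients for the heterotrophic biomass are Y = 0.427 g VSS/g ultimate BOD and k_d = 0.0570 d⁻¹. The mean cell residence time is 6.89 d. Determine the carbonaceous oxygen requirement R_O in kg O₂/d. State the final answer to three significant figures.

Y_obs = Y / (1 + k_d θ_c) = 0.427 / (1 + 0.0570 × 6.89) = 0.427 / 1.393 = 0.3066.
Q·(S₀ − S) = 680 × (2140 − 22.0) × 10⁻³ = 1440 kg/d removed.
Net sludge production P_X = 0.3066 × 1440 = 441.6 kg VSS/d.
R_O = Q·(S₀ − S) − 1.42·P_X = 1440 − 1.42 × 441.6 = 813.2 kg O₂/d.

R_O ≈ 813 kg O₂/d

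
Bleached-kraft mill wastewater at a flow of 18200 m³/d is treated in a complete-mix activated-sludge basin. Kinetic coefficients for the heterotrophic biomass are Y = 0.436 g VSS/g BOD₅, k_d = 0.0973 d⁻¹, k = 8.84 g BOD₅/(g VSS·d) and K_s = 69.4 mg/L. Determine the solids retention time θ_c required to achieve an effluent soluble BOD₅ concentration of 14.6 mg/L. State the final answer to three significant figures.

θ_c ≈ 1.75 d

From 1/θ_c = Y·k·S/(K_s + S) − k_d: Y·k·S/(K_s+S) = 0.436 × 8.84 × 14.6 / (69.4 + 14.6) = 0.6699 d⁻¹.
Then 1/θ_c = μ − k_d = 0.6699 − 0.0973 = 0.5726 d⁻¹, giving θ_c = 1.746 d.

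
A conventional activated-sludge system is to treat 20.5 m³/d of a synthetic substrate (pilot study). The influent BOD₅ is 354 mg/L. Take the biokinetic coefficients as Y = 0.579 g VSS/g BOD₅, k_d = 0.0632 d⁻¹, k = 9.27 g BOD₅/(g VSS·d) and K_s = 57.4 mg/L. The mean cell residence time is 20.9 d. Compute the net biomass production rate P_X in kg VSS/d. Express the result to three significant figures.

From the Monod/SRT balance for a CMAS, S = K_s·(1+k_d θ_c)/[θ_c·(Y k − k_d) − 1] = 57.4 × (1 + 0.0632 × 20.9) / [20.9 × (0.579 × 9.27 − 0.0632) − 1] = 133.2 / 109.9 = 1.213 mg/L.
Y_obs = Y / (1 + k_d θ_c) = 0.579 / (1 + 0.0632 × 20.9) = 0.579 / 2.321 = 0.2495.
Substrate removed = Q·(S₀ − S) = 20.5 m³/d × (354 − 1.21) g/m³ = 7.23×10^3 g/d = 7.232 kg/d.
Biomass produced: P_X = Y_obs·Q·ΔS = 0.2495 × 7.232 ≈ 1.804 kg VSS/d.

P_X ≈ 1.80 kg VSS/d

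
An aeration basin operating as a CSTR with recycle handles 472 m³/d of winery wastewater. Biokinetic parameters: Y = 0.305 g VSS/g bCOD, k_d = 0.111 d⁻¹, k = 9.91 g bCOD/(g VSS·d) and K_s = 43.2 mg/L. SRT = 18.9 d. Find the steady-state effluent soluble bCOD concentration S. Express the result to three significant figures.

S ≈ 2.48 mg/L

From the Monod/SRT balance for a CMAS, S = K_s·(1+k_d θ_c)/[θ_c·(Y k − k_d) − 1] = 43.2 × (1 + 0.111 × 18.9) / [18.9 × (0.305 × 9.91 − 0.111) − 1] = 133.8 / 54.03 = 2.477 mg/L.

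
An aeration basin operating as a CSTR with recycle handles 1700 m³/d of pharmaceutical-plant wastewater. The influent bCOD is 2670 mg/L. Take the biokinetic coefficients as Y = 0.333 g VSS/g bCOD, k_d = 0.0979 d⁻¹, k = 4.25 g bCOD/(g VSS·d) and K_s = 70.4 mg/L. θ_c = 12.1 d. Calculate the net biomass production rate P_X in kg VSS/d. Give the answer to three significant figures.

For a completely mixed reactor with recycle the Lawrence–McCarty relation gives S = K_s·(1 + k_d·θ_c) / [θ_c·(Y·k − k_d) − 1] = 70.4 × (1 + 0.0979 × 12.1) / [12.1 × (0.333 × 4.25 − 0.0979) − 1] = 153.8 / 14.94 = 10.29 mg/L.
Correct the yield for decay: Y_obs = Y/(1 + k_d θ_c) = 0.333 / (1 + 0.0979 × 12.1) = 0.333 / 2.185 = 0.1524.
Q·(S₀ − S) = 1700 × (2670 − 10.3) × 10⁻³ = 4521 kg/d removed.
Net biomass production P_X = Y_obs × Q·(S₀ − S) = 0.1524 × 4521 = 689.2 kg VSS/d.

P_X ≈ 689 kg VSS/d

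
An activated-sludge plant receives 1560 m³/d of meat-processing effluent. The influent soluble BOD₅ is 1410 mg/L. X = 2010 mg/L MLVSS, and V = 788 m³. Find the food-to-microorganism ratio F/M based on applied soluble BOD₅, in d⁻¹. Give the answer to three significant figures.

F/M ≈ 1.39 d⁻¹

F/M = applied load / biomass = Q·S₀/(V·X) = 1560 × 1410 / (788.0 × 2010) = 1.389 d⁻¹.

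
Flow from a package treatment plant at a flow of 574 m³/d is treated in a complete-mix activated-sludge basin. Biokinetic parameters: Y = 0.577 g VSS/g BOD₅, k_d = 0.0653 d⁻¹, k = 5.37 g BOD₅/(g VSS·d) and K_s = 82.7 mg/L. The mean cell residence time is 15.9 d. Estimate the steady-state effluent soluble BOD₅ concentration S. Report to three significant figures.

From the Monod/SRT balance for a CMAS, S = K_s·(1+k_d θ_c)/[θ_c·(Y k − k_d) − 1] = 82.7 × (1 + 0.0653 × 15.9) / [15.9 × (0.577 × 5.37 − 0.0653) − 1] = 168.6 / 47.23 = 3.569 mg/L.

S ≈ 3.57 mg/L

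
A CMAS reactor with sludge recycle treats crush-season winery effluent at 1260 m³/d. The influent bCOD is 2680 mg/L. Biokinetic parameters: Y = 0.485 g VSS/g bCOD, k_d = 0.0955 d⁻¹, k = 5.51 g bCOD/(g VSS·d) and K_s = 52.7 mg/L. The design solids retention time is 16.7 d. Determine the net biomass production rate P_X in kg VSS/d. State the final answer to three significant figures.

P_X ≈ 630 kg VSS/d

For a completely mixed reactor with recycle the Lawrence–McCarty relation gives S = K_s·(1 + k_d·θ_c) / [θ_c·(Y·k − k_d) − 1] = 52.7 × (1 + 0.0955 × 16.7) / [16.7 × (0.485 × 5.51 − 0.0955) − 1] = 136.7 / 42.03 = 3.253 mg/L.
Y_obs = Y / (1 + k_d θ_c) = 0.485 / (1 + 0.0955 × 16.7) = 0.485 / 2.595 = 0.1869.
ΔS = 2680 − 3.25 = 2677 mg/L, so the substrate removal rate is 1260 × 2677/1000 = 3373 kg bCOD/d.
P_X = Y_obs · Q(S₀ − S) = 0.1869 × 3373 = 630.4 kg VSS/d.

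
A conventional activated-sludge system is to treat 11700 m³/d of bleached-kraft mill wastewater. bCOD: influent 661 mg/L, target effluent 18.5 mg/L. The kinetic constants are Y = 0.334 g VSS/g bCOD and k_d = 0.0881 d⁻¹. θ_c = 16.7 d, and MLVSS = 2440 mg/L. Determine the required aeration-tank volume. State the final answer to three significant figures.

V ≈ 6950 m³

Steady-state biomass mass balance: V·X·(1 + k_d·θ_c) = Y·Q·(S₀ − S)·θ_c, so V = 0.334 × 11700 × (661 − 18.5) × 16.7 / [2440 × (1 + 0.0881 × 16.7)] = 4.19×10^7 / 6030 = 6954 m³.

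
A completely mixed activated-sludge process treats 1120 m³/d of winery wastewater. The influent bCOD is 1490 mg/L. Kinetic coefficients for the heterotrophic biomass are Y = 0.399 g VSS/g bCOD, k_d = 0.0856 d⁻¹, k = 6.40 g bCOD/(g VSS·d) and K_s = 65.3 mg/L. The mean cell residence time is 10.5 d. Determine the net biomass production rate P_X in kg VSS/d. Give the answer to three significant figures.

P_X ≈ 349 kg VSS/d

For a completely mixed reactor with recycle the Lawrence–McCarty relation gives S = K_s·(1 + k_d·θ_c) / [θ_c·(Y·k − k_d) − 1] = 65.3 × (1 + 0.0856 × 10.5) / [10.5 × (0.399 × 6.40 − 0.0856) − 1] = 124.0 / 24.91 = 4.977 mg/L.
Correct the yield for decay: Y_obs = Y/(1 + k_d θ_c) = 0.399 / (1 + 0.0856 × 10.5) = 0.399 / 1.899 = 0.2101.
Q·(S₀ − S) = 1120 × (1490 − 4.98) × 10⁻³ = 1663 kg/d removed.
P_X = Y_obs · Q(S₀ − S) = 0.2101 × 1663 = 349.5 kg VSS/d.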